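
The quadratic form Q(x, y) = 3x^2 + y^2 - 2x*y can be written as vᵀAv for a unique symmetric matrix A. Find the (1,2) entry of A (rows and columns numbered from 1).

The coefficient of x·y in Q is -2. For a symmetric A this equals A[1,2] + A[2,1] = 2·A[1,2].
So A[1,2] = -2/2 = -1.

-1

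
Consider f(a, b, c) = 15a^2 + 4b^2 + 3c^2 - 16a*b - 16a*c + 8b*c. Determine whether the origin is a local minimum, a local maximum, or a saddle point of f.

The Hessian at the origin is H = [[30, -16, -16], [-16, 8, 8], [-16, 8, 6]].
Symmetric row and column elimination reduces H to a congruent diagonal form with pivots 30, -8/15, -2.
Counting signs: 1 positive, 2 negative.
H is indefinite, so the origin is a saddle point.

saddle point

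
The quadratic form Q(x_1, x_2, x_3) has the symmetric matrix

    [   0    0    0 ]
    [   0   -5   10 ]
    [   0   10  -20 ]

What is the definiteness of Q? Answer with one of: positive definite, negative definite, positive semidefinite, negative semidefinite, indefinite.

Congruent diagonalization of A (simultaneous row and column reduction) yields pivots 0, -5, 0.
Counting signs: 1 negative, 2 zero.
Hence Q is negative semidefinite.

negative semidefinite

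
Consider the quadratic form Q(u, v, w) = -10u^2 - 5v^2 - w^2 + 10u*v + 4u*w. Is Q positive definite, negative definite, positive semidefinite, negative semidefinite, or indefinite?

The symmetric matrix of Q is A = [[-10, 5, 2], [5, -5, 0], [2, 0, -1]].
Leading principal minors: Δ_1 = -10, Δ_2 = 25, Δ_3 = -5.
The signs alternate starting with Δ_1 < 0, so by Sylvester's criterion Q is negative definite.

negative definite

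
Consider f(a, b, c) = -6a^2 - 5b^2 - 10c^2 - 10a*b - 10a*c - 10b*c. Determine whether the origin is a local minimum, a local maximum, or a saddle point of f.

local maximum

The Hessian at the origin is H = [[-12, -10, -10], [-10, -10, -10], [-10, -10, -20]].
Symmetric row and column elimination reduces H to a congruent diagonal form with pivots -12, -5/3, -10.
That gives 3 negative pivots.
H is negative definite, so the origin is a strict local maximum.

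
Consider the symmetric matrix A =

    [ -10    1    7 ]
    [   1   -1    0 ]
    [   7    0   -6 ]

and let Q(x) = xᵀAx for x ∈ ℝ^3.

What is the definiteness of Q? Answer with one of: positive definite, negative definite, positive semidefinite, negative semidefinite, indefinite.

Leading principal minors: Δ_1 = -10, Δ_2 = 9, Δ_3 = -5.
The signs alternate starting with Δ_1 < 0, so by Sylvester's criterion Q is negative definite.

negative definite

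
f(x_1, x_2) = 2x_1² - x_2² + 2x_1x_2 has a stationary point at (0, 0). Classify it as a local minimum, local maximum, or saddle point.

The Hessian at the origin is H = [[4, 2], [2, -2]].
det H = 4·-2 − (2)² = -12 < 0, so H is indefinite.
Therefore the origin is a saddle point.

saddle point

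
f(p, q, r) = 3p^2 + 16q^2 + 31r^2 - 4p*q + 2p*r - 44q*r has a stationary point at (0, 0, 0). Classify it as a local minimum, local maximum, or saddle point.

The Hessian at the origin is H = [[6, -4, 2], [-4, 32, -44], [2, -44, 62]].
Applying the same elementary operations to the rows and columns of H produces a congruent diagonal matrix with entries 6, 88/3, -8/11.
That gives 2 positive, 1 negative pivots.
H is indefinite, so the origin is a saddle point.

saddle point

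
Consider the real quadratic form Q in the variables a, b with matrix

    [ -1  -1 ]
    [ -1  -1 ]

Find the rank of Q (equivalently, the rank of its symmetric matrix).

Row-reducing A symmetrically gives the diagonal entries -1, 0.
That gives 1 negative, 1 zero pivots.
The rank is the number of nonzero pivots: 1.

1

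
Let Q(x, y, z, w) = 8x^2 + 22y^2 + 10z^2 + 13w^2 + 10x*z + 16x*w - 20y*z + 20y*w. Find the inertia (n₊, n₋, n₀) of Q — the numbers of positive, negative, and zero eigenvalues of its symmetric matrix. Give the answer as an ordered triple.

The associated matrix is A = [[8, 0, 5, 8], [0, 22, -10, 10], [5, -10, 10, 0], [8, 10, 0, 13]].
Applying the same elementary operations to the rows and columns of A produces a congruent diagonal matrix with entries 8, 22, 205/88, 15/41.
Counting signs: 4 positive.

(4, 0, 0)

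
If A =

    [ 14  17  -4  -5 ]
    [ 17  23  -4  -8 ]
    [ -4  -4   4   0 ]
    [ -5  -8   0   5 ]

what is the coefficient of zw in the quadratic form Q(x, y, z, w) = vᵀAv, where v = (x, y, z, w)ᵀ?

The coefficient of zw is A[3,4] + A[4,3] = 2·0 = 0.

0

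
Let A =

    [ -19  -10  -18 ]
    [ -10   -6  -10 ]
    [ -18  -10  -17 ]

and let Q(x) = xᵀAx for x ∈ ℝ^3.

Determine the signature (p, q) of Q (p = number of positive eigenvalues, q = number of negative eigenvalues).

(1, 2)

Applying the same elementary operations to the rows and columns of A produces a congruent diagonal matrix with entries -19, -14/19, 3/7.
That gives 1 positive, 2 negative pivots.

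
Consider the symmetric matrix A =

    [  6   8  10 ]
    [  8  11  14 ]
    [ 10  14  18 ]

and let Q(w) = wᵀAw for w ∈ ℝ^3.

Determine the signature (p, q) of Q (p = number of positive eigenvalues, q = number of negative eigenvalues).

Congruent diagonalization of A (simultaneous row and column reduction) yields pivots 6, 1/3, 0.
Counting signs: 2 positive, 1 zero.

(2, 0)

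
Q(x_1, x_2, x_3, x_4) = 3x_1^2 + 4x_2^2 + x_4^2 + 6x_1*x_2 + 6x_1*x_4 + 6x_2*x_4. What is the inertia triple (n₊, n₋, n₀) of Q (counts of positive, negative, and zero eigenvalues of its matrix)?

The symmetric matrix is A = [[3, 3, 0, 3], [3, 4, 0, 3], [0, 0, 0, 0], [3, 3, 0, 1]].
Row-reducing A symmetrically gives the diagonal entries 3, 1, 0, -2.
So there are 2 positive, 1 negative, 1 zero pivots.

(2, 1, 1)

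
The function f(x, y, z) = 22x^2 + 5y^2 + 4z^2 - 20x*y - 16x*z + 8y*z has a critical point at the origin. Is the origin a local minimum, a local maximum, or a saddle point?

The Hessian at the origin is H = [[44, -20, -16], [-20, 10, 8], [-16, 8, 8]].
Symmetric row and column elimination reduces H to a congruent diagonal form with pivots 44, 10/11, 8/5.
So there are 3 positive pivots.
H is positive definite, so the origin is a strict local minimum.

local minimum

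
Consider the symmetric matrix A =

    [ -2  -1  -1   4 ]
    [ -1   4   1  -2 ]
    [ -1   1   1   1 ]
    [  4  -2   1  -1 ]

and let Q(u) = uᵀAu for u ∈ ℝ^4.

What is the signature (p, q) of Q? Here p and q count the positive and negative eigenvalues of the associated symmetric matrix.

Row-reducing A symmetrically gives the diagonal entries -2, 9/2, 1, 10/3.
So there are 3 positive, 1 negative pivots.

(3, 1)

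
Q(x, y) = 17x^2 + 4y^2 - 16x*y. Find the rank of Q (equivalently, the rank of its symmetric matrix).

2

The associated matrix is A = [[17, -8], [-8, 4]].
Symmetric row and column elimination reduces A to a congruent diagonal form with pivots 17, 4/17.
That gives 2 positive pivots.
The rank is the number of nonzero pivots: 2.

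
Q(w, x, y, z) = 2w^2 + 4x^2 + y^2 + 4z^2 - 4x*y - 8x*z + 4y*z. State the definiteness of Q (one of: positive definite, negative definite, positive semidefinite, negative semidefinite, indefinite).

The associated matrix is A = [[2, 0, 0, 0], [0, 4, -2, -4], [0, -2, 1, 2], [0, -4, 2, 4]].
Row-reducing A symmetrically gives the diagonal entries 2, 4, 0, 0.
Counting signs: 2 positive, 2 zero.
Hence Q is positive semidefinite.

positive semidefinite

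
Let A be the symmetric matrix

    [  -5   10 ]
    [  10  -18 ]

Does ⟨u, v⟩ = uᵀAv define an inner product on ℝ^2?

no

For the 2×2 matrix [[-5, 10], [10, -18]]: det = -5·-18 − (10)² = -10, trace = -23.
det < 0 so the eigenvalues have opposite signs; the form is indefinite.
⟨·,·⟩ is an inner product exactly when A is positive definite.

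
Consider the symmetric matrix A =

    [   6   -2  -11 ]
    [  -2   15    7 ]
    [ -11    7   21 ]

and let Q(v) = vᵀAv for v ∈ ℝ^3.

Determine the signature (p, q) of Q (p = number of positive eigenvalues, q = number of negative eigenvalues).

(3, 0)

An LDLᵀ factorisation of A has diagonal entries 6, 43/3, 5/86.
That gives 3 positive pivots.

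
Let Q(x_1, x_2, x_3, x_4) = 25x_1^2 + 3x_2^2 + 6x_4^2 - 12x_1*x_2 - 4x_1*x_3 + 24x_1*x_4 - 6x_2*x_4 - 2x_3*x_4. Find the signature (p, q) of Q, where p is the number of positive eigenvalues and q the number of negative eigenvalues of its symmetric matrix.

(3, 1)

Write A = [[25, -6, -2, 12], [-6, 3, 0, -3], [-2, 0, 0, -1], [12, -3, -1, 6]].
Symmetric row and column elimination reduces A to a congruent diagonal form with pivots 25, 39/25, -4/13, 1/4.
So there are 3 positive, 1 negative pivots.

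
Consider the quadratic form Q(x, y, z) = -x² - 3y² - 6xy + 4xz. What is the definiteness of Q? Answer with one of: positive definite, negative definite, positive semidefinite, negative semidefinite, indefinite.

Write A = [[-1, -3, 2], [-3, -3, 0], [2, 0, 0]].
Row-reducing A symmetrically gives the diagonal entries -1, 6, -2.
Counting signs: 1 positive, 2 negative.
Hence Q is indefinite.

indefinite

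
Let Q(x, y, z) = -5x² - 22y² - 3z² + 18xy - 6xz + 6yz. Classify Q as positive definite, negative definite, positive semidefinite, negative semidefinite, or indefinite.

negative definite

The symmetric matrix of Q is A = [[-5, 9, -3], [9, -22, 3], [-3, 3, -3]].
Leading principal minors: Δ_1 = -5, Δ_2 = 29, Δ_3 = -6.
The signs alternate starting with Δ_1 < 0, so by Sylvester's criterion Q is negative definite.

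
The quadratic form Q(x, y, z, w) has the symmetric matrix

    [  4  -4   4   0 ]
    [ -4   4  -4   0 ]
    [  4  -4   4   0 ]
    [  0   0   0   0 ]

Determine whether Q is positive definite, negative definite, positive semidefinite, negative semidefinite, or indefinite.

positive semidefinite

Congruent diagonalization of A (simultaneous row and column reduction) yields pivots 4, 0, 0, 0.
So there are 1 positive, 3 zero pivots.
Hence Q is positive semidefinite.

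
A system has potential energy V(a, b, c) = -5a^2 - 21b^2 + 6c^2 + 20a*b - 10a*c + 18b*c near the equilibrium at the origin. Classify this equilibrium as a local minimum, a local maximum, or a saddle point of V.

saddle point

The Hessian at the origin is H = [[-10, 20, -10], [20, -42, 18], [-10, 18, 12]].
Applying the same elementary operations to the rows and columns of H produces a congruent diagonal matrix with entries -10, -2, 24.
Counting signs: 1 positive, 2 negative.
H is indefinite, so the origin is a saddle point.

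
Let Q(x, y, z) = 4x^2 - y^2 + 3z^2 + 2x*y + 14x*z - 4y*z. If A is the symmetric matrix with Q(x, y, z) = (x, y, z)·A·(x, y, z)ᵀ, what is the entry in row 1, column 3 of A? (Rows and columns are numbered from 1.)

7

The coefficient of x·z in Q is 14. For a symmetric A this equals A[1,3] + A[3,1] = 2·A[1,3].
So A[1,3] = 14/2 = 7.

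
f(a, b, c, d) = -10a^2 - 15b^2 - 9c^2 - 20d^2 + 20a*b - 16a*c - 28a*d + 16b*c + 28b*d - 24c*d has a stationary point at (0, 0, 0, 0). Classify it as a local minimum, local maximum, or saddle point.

The Hessian at the origin is H = [[-20, 20, -16, -28], [20, -30, 16, 28], [-16, 16, -18, -24], [-28, 28, -24, -40]].
Row-reducing H symmetrically gives the diagonal entries -20, -10, -26/5, -4/13.
So there are 4 negative pivots.
H is negative definite, so the origin is a strict local maximum.

local maximum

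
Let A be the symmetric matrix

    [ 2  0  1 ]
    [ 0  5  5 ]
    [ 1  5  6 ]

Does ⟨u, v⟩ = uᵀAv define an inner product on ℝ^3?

yes

Row-reducing A symmetrically gives the diagonal entries 2, 5, 1/2.
That gives 3 positive pivots.
Hence Q is positive definite.
⟨·,·⟩ is an inner product exactly when A is positive definite.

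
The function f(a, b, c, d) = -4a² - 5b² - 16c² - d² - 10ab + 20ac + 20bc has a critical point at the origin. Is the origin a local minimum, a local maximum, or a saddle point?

saddle point

The Hessian at the origin is H = [[-8, -10, 20, 0], [-10, -10, 20, 0], [20, 20, -32, 0], [0, 0, 0, -2]].
Symmetric row and column elimination reduces H to a congruent diagonal form with pivots -8, 5/2, 8, -2.
So there are 2 positive, 2 negative pivots.
H is indefinite, so the origin is a saddle point.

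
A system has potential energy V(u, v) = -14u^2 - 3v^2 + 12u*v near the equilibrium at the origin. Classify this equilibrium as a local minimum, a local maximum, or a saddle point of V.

The Hessian at the origin is H = [[-28, 12], [12, -6]].
det H = -28·-6 − (12)² = 24 > 0 and H[1,1] = -28 < 0, so H is negative definite.
Therefore the origin is a local maximum.

local maximum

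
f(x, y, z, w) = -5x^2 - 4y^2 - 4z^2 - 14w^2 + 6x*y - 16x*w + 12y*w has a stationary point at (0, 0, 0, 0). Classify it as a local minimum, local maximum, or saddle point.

local maximum

The Hessian at the origin is H = [[-10, 6, 0, -16], [6, -8, 0, 12], [0, 0, -8, 0], [-16, 12, 0, -28]].
Symmetric row and column elimination reduces H to a congruent diagonal form with pivots -10, -22/5, -8, -12/11.
That gives 4 negative pivots.
H is negative definite, so the origin is a strict local maximum.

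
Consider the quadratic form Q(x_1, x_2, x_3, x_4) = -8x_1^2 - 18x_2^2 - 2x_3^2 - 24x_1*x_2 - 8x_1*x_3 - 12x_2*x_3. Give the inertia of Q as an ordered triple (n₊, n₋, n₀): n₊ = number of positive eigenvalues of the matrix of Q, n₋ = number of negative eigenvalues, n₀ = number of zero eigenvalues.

(0, 1, 3)

The associated matrix is A = [[-8, -12, -4, 0], [-12, -18, -6, 0], [-4, -6, -2, 0], [0, 0, 0, 0]].
Row-reducing A symmetrically gives the diagonal entries -8, 0, 0, 0.
Counting signs: 1 negative, 3 zero.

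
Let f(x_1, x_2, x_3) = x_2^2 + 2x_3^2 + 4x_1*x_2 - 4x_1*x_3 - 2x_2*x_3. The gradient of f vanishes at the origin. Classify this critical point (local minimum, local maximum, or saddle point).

The Hessian at the origin is H = [[0, 4, -4], [4, 2, -2], [-4, -2, 4]].
H is indefinite, so the origin is a saddle point.

saddle point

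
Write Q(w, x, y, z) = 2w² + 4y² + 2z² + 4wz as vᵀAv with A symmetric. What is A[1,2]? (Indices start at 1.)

0

The coefficient of w·x in Q is 0. For a symmetric A this equals A[1,2] + A[2,1] = 2·A[1,2].
So A[1,2] = 0/2 = 0.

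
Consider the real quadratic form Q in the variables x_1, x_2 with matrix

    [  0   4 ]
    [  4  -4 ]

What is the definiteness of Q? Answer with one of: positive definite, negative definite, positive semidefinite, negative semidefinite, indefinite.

indefinite

For the 2×2 matrix [[0, 4], [4, -4]]: det = 0·-4 − (4)² = -16, trace = -4.
det < 0 so the eigenvalues have opposite signs; the form is indefinite.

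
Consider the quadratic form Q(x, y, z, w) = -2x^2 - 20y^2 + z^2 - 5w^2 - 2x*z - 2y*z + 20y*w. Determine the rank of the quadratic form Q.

4

The symmetric matrix is A = [[-2, 0, -1, 0], [0, -20, -1, 10], [-1, -1, 1, 0], [0, 10, 0, -5]].
An LDLᵀ factorisation of A has diagonal entries -2, -20, 31/20, -5/31.
So there are 1 positive, 3 negative pivots.
The rank is the number of nonzero pivots: 4.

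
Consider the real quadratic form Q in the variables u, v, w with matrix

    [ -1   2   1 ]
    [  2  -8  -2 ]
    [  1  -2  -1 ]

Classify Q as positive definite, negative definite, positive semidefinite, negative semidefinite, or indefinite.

negative semidefinite

Congruent diagonalization of A (simultaneous row and column reduction) yields pivots -1, -4, 0.
So there are 2 negative, 1 zero pivots.
Hence Q is negative semidefinite.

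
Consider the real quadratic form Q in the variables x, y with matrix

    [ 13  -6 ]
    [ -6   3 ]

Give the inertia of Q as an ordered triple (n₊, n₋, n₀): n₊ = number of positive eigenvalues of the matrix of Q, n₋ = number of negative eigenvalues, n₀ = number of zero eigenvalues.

(2, 0, 0)

An LDLᵀ factorisation of A has diagonal entries 13, 3/13.
So there are 2 positive pivots.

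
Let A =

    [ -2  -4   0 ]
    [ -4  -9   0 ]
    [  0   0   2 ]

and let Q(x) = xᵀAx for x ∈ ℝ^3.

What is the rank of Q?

Congruent diagonalization of A (simultaneous row and column reduction) yields pivots -2, -1, 2.
Counting signs: 1 positive, 2 negative.
The rank is the number of nonzero pivots: 3.

3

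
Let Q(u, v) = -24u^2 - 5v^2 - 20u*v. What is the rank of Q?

Write A = [[-24, -10], [-10, -5]].
Applying the same elementary operations to the rows and columns of A produces a congruent diagonal matrix with entries -24, -5/6.
Counting signs: 2 negative.
The rank is the number of nonzero pivots: 2.

2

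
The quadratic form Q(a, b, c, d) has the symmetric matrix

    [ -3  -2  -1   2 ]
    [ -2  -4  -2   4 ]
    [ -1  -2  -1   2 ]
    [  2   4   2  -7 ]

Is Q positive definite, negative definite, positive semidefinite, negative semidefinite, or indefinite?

Congruent diagonalization of A (simultaneous row and column reduction) yields pivots -3, -8/3, 0, -3.
That gives 3 negative, 1 zero pivots.
Hence Q is negative semidefinite.

negative semidefinite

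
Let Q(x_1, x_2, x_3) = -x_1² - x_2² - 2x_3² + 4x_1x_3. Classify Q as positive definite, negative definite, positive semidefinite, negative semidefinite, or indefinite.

Write A = [[-1, 0, 2], [0, -1, 0], [2, 0, -2]].
Applying the same elementary operations to the rows and columns of A produces a congruent diagonal matrix with entries -1, -1, 2.
So there are 1 positive, 2 negative pivots.
Hence Q is indefinite.

indefinite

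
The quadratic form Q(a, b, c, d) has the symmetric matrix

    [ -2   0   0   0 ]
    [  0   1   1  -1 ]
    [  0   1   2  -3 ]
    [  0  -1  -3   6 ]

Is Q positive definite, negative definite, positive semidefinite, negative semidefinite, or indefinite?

Symmetric row and column elimination reduces A to a congruent diagonal form with pivots -2, 1, 1, 1.
Counting signs: 3 positive, 1 negative.
Hence Q is indefinite.

indefinite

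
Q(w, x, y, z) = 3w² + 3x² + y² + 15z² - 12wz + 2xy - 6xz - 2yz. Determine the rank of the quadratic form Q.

3

The associated matrix is A = [[3, 0, 0, -6], [0, 3, 1, -3], [0, 1, 1, -1], [-6, -3, -1, 15]].
Congruent diagonalization of A (simultaneous row and column reduction) yields pivots 3, 3, 2/3, 0.
Counting signs: 3 positive, 1 zero.
The rank is the number of nonzero pivots: 3.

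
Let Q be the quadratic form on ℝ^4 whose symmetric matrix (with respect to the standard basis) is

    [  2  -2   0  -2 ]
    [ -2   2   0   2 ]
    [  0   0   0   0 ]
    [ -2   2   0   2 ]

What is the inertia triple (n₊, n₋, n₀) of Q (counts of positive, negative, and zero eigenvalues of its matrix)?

(1, 0, 3)

Congruent diagonalization of A (simultaneous row and column reduction) yields pivots 2, 0, 0, 0.
That gives 1 positive, 3 zero pivots.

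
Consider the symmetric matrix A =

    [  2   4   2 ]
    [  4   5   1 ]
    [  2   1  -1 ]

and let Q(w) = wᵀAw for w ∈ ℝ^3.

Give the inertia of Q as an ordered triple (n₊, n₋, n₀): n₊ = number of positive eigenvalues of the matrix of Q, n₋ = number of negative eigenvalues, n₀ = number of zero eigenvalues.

Congruent diagonalization of A (simultaneous row and column reduction) yields pivots 2, -3, 0.
So there are 1 positive, 1 negative, 1 zero pivots.

(1, 1, 1)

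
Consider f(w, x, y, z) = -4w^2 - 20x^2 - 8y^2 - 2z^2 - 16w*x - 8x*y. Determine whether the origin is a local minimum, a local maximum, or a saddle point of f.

The Hessian at the origin is H = [[-8, -16, 0, 0], [-16, -40, -8, 0], [0, -8, -16, 0], [0, 0, 0, -4]].
An LDLᵀ factorisation of H has diagonal entries -8, -8, -8, -4.
So there are 4 negative pivots.
H is negative definite, so the origin is a strict local maximum.

local maximum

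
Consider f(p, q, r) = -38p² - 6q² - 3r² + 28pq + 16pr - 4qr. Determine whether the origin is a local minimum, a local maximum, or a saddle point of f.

local maximum

The Hessian at the origin is H = [[-76, 28, 16], [28, -12, -4], [16, -4, -6]].
Congruent diagonalization of H (simultaneous row and column reduction) yields pivots -76, -32/19, -1/2.
Counting signs: 3 negative.
H is negative definite, so the origin is a strict local maximum.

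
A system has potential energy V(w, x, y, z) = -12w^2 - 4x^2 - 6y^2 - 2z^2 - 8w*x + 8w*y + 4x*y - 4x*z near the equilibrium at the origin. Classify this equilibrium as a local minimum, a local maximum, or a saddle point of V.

local maximum

The Hessian at the origin is H = [[-24, -8, 8, 0], [-8, -8, 4, -4], [8, 4, -12, 0], [0, -4, 0, -4]].
Applying the same elementary operations to the rows and columns of H produces a congruent diagonal matrix with entries -24, -16/3, -9, -8/9.
That gives 4 negative pivots.
H is negative definite, so the origin is a strict local maximum.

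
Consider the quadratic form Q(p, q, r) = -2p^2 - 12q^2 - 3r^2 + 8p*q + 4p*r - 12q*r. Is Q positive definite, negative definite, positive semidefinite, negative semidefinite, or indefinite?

negative semidefinite

Write A = [[-2, 4, 2], [4, -12, -6], [2, -6, -3]].
Congruent diagonalization of A (simultaneous row and column reduction) yields pivots -2, -4, 0.
Counting signs: 2 negative, 1 zero.
Hence Q is negative semidefinite.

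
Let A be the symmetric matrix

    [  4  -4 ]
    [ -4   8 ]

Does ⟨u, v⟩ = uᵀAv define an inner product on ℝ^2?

yes

Congruent diagonalization of A (simultaneous row and column reduction) yields pivots 4, 4.
That gives 2 positive pivots.
Hence Q is positive definite.
⟨·,·⟩ is an inner product exactly when A is positive definite.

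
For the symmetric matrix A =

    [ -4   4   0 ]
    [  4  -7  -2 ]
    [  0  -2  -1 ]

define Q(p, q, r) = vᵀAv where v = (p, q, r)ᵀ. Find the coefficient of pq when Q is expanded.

8

The coefficient of pq is A[1,2] + A[2,1] = 2·4 = 8.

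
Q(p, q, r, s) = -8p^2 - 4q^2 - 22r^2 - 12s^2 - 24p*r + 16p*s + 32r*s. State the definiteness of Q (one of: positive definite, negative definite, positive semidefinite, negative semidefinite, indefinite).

negative semidefinite

The associated matrix is A = [[-8, 0, -12, 8], [0, -4, 0, 0], [-12, 0, -22, 16], [8, 0, 16, -12]].
Applying the same elementary operations to the rows and columns of A produces a congruent diagonal matrix with entries -8, -4, -4, 0.
That gives 3 negative, 1 zero pivots.
Hence Q is negative semidefinite.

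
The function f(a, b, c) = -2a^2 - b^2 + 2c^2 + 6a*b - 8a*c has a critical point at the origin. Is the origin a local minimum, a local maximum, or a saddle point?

saddle point

The Hessian at the origin is H = [[-4, 6, -8], [6, -2, 0], [-8, 0, 4]].
Row-reducing H symmetrically gives the diagonal entries -4, 7, -4/7.
Counting signs: 1 positive, 2 negative.
H is indefinite, so the origin is a saddle point.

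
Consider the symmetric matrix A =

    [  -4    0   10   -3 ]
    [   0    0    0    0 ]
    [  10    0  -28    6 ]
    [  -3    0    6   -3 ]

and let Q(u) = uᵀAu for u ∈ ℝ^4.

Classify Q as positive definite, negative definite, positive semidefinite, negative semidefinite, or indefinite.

negative semidefinite

Symmetric row and column elimination reduces A to a congruent diagonal form with pivots -4, 0, -3, 0.
Counting signs: 2 negative, 2 zero.
Hence Q is negative semidefinite.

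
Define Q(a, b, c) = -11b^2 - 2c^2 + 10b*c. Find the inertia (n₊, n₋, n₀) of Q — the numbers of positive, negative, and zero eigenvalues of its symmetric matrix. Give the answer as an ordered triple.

Write A = [[0, 0, 0], [0, -11, 5], [0, 5, -2]].
Applying the same elementary operations to the rows and columns of A produces a congruent diagonal matrix with entries 0, -11, 3/11.
So there are 1 positive, 1 negative, 1 zero pivots.

(1, 1, 1)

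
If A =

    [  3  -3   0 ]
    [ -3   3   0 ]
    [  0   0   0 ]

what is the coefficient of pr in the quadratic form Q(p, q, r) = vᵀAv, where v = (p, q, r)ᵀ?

The coefficient of pr is A[1,3] + A[3,1] = 2·0 = 0.

0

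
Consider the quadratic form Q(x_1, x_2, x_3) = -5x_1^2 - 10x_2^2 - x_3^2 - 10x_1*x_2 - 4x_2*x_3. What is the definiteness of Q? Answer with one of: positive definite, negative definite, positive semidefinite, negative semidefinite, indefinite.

Write A = [[-5, -5, 0], [-5, -10, -2], [0, -2, -1]].
Symmetric row and column elimination reduces A to a congruent diagonal form with pivots -5, -5, -1/5.
Counting signs: 3 negative.
Hence Q is negative definite.

negative definite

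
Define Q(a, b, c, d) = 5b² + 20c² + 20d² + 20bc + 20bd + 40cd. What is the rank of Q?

The symmetric matrix is A = [[0, 0, 0, 0], [0, 5, 10, 10], [0, 10, 20, 20], [0, 10, 20, 20]].
Congruent diagonalization of A (simultaneous row and column reduction) yields pivots 0, 5, 0, 0.
So there are 1 positive, 3 zero pivots.
The rank is the number of nonzero pivots: 1.

1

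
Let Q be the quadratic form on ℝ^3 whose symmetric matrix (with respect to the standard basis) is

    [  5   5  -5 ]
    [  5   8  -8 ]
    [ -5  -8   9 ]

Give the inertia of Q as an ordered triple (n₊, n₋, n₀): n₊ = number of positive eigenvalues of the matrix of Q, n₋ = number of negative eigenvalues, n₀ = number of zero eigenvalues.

Congruent diagonalization of A (simultaneous row and column reduction) yields pivots 5, 3, 1.
That gives 3 positive pivots.

(3, 0, 0)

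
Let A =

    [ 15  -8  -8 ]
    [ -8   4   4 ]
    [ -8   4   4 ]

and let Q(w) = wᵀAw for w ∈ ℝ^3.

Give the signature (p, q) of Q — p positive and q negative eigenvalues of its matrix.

(1, 1)

Row-reducing A symmetrically gives the diagonal entries 15, -4/15, 0.
Counting signs: 1 positive, 1 negative, 1 zero.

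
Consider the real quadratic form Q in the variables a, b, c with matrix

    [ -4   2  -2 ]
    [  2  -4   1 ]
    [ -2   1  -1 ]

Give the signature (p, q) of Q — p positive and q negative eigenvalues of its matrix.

Congruent diagonalization of A (simultaneous row and column reduction) yields pivots -4, -3, 0.
So there are 2 negative, 1 zero pivots.

(0, 2)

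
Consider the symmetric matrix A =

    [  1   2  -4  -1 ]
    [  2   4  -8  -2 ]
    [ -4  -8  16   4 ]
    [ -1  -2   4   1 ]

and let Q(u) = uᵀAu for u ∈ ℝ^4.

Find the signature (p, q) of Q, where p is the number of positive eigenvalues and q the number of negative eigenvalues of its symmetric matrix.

(1, 0)

Symmetric row and column elimination reduces A to a congruent diagonal form with pivots 1, 0, 0, 0.
So there are 1 positive, 3 zero pivots.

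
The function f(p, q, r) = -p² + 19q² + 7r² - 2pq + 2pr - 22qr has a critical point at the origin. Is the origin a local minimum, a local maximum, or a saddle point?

The Hessian at the origin is H = [[-2, -2, 2], [-2, 38, -22], [2, -22, 14]].
Symmetric row and column elimination reduces H to a congruent diagonal form with pivots -2, 40, 8/5.
Counting signs: 2 positive, 1 negative.
H is indefinite, so the origin is a saddle point.

saddle point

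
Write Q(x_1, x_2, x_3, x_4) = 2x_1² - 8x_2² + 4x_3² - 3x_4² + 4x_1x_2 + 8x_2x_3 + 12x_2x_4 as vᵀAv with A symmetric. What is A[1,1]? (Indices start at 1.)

2

The coefficient of x_1² in Q is 2, and that is exactly A[1,1].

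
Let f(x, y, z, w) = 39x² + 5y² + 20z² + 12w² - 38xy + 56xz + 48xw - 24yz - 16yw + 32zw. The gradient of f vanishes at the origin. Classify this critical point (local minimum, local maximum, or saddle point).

The Hessian at the origin is H = [[78, -38, 56, 48], [-38, 10, -24, -16], [56, -24, 40, 32], [48, -16, 32, 24]].
An LDLᵀ factorisation of H has diagonal entries 78, -332/39, 88/83, 8/11.
That gives 3 positive, 1 negative pivots.
H is indefinite, so the origin is a saddle point.

saddle point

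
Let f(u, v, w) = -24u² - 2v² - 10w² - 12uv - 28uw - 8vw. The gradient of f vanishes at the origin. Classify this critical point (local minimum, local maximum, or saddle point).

local maximum

The Hessian at the origin is H = [[-48, -12, -28], [-12, -4, -8], [-28, -8, -20]].
Congruent diagonalization of H (simultaneous row and column reduction) yields pivots -48, -1, -8/3.
So there are 3 negative pivots.
H is negative definite, so the origin is a strict local maximum.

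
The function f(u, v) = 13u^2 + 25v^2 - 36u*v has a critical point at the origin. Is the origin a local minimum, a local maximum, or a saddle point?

The Hessian at the origin is H = [[26, -36], [-36, 50]].
det H = 26·50 − (-36)² = 4 > 0 and H[1,1] = 26 > 0, so H is positive definite.
Therefore the origin is a local minimum.

local minimum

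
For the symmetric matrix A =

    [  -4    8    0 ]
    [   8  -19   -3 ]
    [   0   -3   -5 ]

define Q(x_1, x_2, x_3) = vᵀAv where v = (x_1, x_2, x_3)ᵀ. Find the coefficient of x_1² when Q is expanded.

-4

The coefficient of x_1² is the diagonal entry A[1,1] = -4.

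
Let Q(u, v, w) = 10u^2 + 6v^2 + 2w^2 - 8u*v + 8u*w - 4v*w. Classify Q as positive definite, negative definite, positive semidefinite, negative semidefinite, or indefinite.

positive definite

The symmetric matrix of Q is A = [[10, -4, 4], [-4, 6, -2], [4, -2, 2]].
Leading principal minors: Δ_1 = 10, Δ_2 = 44, Δ_3 = 16.
All leading principal minors are positive, so by Sylvester's criterion Q is positive definite.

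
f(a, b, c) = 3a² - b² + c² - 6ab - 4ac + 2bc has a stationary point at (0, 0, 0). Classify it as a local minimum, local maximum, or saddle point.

saddle point

The Hessian at the origin is H = [[6, -6, -4], [-6, -2, 2], [-4, 2, 2]].
Symmetric row and column elimination reduces H to a congruent diagonal form with pivots 6, -8, -1/6.
That gives 1 positive, 2 negative pivots.
H is indefinite, so the origin is a saddle point.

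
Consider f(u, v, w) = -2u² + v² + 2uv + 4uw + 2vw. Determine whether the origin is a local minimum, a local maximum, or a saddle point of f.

The Hessian at the origin is H = [[-4, 2, 4], [2, 2, 2], [4, 2, 0]].
Symmetric row and column elimination reduces H to a congruent diagonal form with pivots -4, 3, -4/3.
So there are 1 positive, 2 negative pivots.
H is indefinite, so the origin is a saddle point.

saddle point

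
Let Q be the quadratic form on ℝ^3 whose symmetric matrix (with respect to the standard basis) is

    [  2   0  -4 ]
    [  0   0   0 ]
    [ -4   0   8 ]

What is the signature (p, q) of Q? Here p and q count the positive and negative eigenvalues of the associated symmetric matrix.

(1, 0)

Congruent diagonalization of A (simultaneous row and column reduction) yields pivots 2, 0, 0.
Counting signs: 1 positive, 2 zero.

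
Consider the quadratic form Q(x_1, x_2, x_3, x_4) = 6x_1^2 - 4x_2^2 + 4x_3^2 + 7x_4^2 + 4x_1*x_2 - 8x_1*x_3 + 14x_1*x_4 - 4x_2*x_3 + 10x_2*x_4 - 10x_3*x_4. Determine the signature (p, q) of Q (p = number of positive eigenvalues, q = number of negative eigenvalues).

(2, 1)

Write A = [[6, 2, -4, 7], [2, -4, -2, 5], [-4, -2, 4, -5], [7, 5, -5, 7]].
Symmetric row and column elimination reduces A to a congruent diagonal form with pivots 6, -14/3, 10/7, 0.
Counting signs: 2 positive, 1 negative, 1 zero.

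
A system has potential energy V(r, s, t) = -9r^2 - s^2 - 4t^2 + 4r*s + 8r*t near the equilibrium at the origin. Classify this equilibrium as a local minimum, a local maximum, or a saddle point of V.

local maximum

The Hessian at the origin is H = [[-18, 4, 8], [4, -2, 0], [8, 0, -8]].
Row-reducing H symmetrically gives the diagonal entries -18, -10/9, -8/5.
Counting signs: 3 negative.
H is negative definite, so the origin is a strict local maximum.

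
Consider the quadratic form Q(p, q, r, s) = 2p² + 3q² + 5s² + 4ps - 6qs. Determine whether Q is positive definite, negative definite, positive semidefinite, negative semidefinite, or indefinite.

positive semidefinite

The associated matrix is A = [[2, 0, 0, 2], [0, 3, 0, -3], [0, 0, 0, 0], [2, -3, 0, 5]].
Row-reducing A symmetrically gives the diagonal entries 2, 3, 0, 0.
That gives 2 positive, 2 zero pivots.
Hence Q is positive semidefinite.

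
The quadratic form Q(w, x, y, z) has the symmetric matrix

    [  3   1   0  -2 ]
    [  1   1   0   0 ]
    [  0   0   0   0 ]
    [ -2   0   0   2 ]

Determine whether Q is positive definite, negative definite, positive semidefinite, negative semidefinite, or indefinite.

positive semidefinite

Congruent diagonalization of A (simultaneous row and column reduction) yields pivots 3, 2/3, 0, 0.
That gives 2 positive, 2 zero pivots.
Hence Q is positive semidefinite.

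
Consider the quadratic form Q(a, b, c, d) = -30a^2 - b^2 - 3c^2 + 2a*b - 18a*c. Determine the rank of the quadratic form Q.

The associated matrix is A = [[-30, 1, -9, 0], [1, -1, 0, 0], [-9, 0, -3, 0], [0, 0, 0, 0]].
Congruent diagonalization of A (simultaneous row and column reduction) yields pivots -30, -29/30, -6/29, 0.
So there are 3 negative, 1 zero pivots.
The rank is the number of nonzero pivots: 3.

3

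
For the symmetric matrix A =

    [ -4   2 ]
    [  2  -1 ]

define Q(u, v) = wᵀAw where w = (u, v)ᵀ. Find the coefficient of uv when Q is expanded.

The coefficient of uv is A[1,2] + A[2,1] = 2·2 = 4.

4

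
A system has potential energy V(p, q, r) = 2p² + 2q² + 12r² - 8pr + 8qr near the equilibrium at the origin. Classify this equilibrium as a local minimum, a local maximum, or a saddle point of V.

saddle point

The Hessian at the origin is H = [[4, 0, -8], [0, 4, 8], [-8, 8, 24]].
An LDLᵀ factorisation of H has diagonal entries 4, 4, -8.
Counting signs: 2 positive, 1 negative.
H is indefinite, so the origin is a saddle point.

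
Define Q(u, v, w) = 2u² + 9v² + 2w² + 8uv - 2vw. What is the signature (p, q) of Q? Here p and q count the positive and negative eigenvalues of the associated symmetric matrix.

(3, 0)

Write A = [[2, 4, 0], [4, 9, -1], [0, -1, 2]].
Applying the same elementary operations to the rows and columns of A produces a congruent diagonal matrix with entries 2, 1, 1.
So there are 3 positive pivots.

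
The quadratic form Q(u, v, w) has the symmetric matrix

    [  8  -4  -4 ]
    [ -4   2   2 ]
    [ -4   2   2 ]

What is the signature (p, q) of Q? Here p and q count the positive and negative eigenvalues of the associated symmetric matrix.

Row-reducing A symmetrically gives the diagonal entries 8, 0, 0.
That gives 1 positive, 2 zero pivots.

(1, 0)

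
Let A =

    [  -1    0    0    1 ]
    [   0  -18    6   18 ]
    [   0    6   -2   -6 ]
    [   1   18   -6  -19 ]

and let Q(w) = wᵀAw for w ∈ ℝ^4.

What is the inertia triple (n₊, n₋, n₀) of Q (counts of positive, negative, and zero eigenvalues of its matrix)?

(0, 2, 2)

Symmetric row and column elimination reduces A to a congruent diagonal form with pivots -1, -18, 0, 0.
Counting signs: 2 negative, 2 zero.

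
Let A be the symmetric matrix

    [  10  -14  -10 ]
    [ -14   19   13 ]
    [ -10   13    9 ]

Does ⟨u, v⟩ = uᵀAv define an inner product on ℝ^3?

no

An LDLᵀ factorisation of A has diagonal entries 10, -3/5, 2/3.
That gives 2 positive, 1 negative pivots.
Hence Q is indefinite.
⟨·,·⟩ is an inner product exactly when A is positive definite.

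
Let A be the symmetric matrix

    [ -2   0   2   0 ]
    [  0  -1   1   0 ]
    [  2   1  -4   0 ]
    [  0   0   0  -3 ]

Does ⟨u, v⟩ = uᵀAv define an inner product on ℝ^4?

no

Leading principal minors: Δ_1 = -2, Δ_2 = 2, Δ_3 = -2, Δ_4 = 6.
The signs alternate starting with Δ_1 < 0, so by Sylvester's criterion Q is negative definite.
⟨·,·⟩ is an inner product exactly when A is positive definite.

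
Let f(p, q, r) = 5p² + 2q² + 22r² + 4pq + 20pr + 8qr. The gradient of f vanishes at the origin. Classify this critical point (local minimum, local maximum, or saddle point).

local minimum

The Hessian at the origin is H = [[10, 4, 20], [4, 4, 8], [20, 8, 44]].
An LDLᵀ factorisation of H has diagonal entries 10, 12/5, 4.
Counting signs: 3 positive.
H is positive definite, so the origin is a strict local minimum.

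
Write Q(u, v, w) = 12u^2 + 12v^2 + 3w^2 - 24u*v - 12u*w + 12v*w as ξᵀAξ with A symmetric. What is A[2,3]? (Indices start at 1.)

The coefficient of v·w in Q is 12. For a symmetric A this equals A[2,3] + A[3,2] = 2·A[2,3].
So A[2,3] = 12/2 = 6.

6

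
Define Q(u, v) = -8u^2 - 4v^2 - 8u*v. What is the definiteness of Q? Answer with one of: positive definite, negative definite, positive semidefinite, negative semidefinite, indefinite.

negative definite

Write A = [[-8, -4], [-4, -4]].
An LDLᵀ factorisation of A has diagonal entries -8, -2.
Counting signs: 2 negative.
Hence Q is negative definite.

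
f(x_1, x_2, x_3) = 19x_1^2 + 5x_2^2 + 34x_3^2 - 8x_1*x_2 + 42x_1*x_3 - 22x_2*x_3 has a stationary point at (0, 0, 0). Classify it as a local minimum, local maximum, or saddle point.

The Hessian at the origin is H = [[38, -8, 42], [-8, 10, -22], [42, -22, 68]].
Row-reducing H symmetrically gives the diagonal entries 38, 158/19, 60/79.
Counting signs: 3 positive.
H is positive definite, so the origin is a strict local minimum.

local minimum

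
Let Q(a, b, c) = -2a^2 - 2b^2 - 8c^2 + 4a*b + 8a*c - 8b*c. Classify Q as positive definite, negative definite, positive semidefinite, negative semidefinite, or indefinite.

negative semidefinite

The associated matrix is A = [[-2, 2, 4], [2, -2, -4], [4, -4, -8]].
Symmetric row and column elimination reduces A to a congruent diagonal form with pivots -2, 0, 0.
Counting signs: 1 negative, 2 zero.
Hence Q is negative semidefinite.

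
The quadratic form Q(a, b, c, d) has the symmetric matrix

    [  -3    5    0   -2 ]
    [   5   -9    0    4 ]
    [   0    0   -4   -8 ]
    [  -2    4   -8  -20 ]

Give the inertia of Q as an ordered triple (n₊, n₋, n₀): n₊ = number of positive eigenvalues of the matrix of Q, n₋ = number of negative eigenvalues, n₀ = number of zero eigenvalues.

Applying the same elementary operations to the rows and columns of A produces a congruent diagonal matrix with entries -3, -2/3, -4, -2.
Counting signs: 4 negative.

(0, 4, 0)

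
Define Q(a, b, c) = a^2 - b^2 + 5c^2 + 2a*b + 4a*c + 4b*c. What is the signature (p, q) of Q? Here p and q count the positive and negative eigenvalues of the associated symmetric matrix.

The associated matrix is A = [[1, 1, 2], [1, -1, 2], [2, 2, 5]].
Congruent diagonalization of A (simultaneous row and column reduction) yields pivots 1, -2, 1.
So there are 2 positive, 1 negative pivots.

(2, 1)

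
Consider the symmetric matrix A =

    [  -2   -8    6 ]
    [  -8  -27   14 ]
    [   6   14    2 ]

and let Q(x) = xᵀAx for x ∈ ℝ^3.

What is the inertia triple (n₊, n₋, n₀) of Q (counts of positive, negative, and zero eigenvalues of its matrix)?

(1, 1, 1)

Row-reducing A symmetrically gives the diagonal entries -2, 5, 0.
That gives 1 positive, 1 negative, 1 zero pivots.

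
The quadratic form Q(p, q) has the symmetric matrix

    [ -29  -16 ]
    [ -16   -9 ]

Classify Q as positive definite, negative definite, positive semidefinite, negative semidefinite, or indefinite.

negative definite

An LDLᵀ factorisation of A has diagonal entries -29, -5/29.
That gives 2 negative pivots.
Hence Q is negative definite.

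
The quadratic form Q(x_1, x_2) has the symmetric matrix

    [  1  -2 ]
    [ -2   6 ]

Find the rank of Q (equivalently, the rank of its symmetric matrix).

2

Congruent diagonalization of A (simultaneous row and column reduction) yields pivots 1, 2.
Counting signs: 2 positive.
The rank is the number of nonzero pivots: 2.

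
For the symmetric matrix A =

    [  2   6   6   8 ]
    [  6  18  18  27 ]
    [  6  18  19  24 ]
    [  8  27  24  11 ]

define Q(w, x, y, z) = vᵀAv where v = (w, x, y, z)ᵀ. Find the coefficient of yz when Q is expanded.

48

The coefficient of yz is A[3,4] + A[4,3] = 2·24 = 48.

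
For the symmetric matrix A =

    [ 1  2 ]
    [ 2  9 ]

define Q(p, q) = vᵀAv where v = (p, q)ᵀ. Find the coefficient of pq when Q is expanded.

4

The coefficient of pq is A[1,2] + A[2,1] = 2·2 = 4.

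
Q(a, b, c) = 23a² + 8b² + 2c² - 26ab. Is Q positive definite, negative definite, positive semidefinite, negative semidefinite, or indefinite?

positive definite

Write A = [[23, -13, 0], [-13, 8, 0], [0, 0, 2]].
Congruent diagonalization of A (simultaneous row and column reduction) yields pivots 23, 15/23, 2.
That gives 3 positive pivots.
Hence Q is positive definite.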